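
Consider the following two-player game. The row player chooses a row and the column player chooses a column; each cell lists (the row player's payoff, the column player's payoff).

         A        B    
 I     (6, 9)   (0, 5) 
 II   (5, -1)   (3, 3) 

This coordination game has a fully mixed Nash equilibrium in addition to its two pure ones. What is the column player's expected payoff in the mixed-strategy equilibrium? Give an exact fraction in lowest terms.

The row player mixes with probability p on I, chosen so the column player is indifferent: 9p + (-1)(1−p) = 5p + 3(1−p) gives p = 1/2.
The column player's expected payoff is 9·1/2 + (-1)·1/2 = 4.

4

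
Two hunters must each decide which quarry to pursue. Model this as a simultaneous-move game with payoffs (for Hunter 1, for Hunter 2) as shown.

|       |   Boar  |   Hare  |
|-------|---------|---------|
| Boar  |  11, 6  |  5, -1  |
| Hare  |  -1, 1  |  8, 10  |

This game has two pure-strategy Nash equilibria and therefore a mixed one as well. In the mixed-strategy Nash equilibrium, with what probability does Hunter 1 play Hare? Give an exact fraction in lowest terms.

7/16

Hunter 1's mix p on Boar must make Hunter 2 indifferent between Boar and Hare.
Hunter 2's payoff from Boar: 6p + 1(1−p). From Hare: (-1)p + 10(1−p).
Set equal: 7p = 9(1−p) → p = 9/16.
Probability on Hare is 1 − 9/16 = 7/16.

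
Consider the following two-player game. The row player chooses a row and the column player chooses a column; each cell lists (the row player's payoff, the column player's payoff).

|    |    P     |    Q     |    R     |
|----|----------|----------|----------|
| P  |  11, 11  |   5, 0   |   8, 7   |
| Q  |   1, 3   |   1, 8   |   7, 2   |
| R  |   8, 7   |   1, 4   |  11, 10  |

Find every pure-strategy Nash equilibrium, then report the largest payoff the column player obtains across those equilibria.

Both P is a pure NE (the row player: 11 ≥ 8; the column player: 11 ≥ 7). The column player gets 11.
Both R is a pure NE (the row player: 11 ≥ 8; the column player: 10 ≥ 7). The column player gets 10.
Every other cell has a profitable deviation for at least one player. Highest of {11, 10} is 11.

11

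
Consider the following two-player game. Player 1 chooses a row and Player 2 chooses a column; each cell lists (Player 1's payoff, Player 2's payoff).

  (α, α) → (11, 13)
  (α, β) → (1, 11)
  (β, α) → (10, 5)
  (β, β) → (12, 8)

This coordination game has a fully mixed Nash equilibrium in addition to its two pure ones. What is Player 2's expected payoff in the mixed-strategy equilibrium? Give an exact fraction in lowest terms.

49/5

Player 1 mixes with probability p on α, chosen so Player 2 is indifferent: 13p + 5(1−p) = 11p + 8(1−p) gives p = 3/5.
Player 2's expected payoff is 13·3/5 + 5·2/5 = 49/5.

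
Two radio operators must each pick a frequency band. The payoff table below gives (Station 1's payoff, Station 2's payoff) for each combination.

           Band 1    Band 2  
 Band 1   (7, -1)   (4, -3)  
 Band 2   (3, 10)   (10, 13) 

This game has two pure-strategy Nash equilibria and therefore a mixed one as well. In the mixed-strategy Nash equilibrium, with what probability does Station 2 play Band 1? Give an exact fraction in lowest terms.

Station 2's mix q on Band 1 must make Station 1 indifferent between Band 1 and Band 2.
Station 1's payoff from Band 1: 7q + 4(1−q). From Band 2: 3q + 10(1−q).
Set equal: 4q = 6(1−q) → q = 6/10 = 3/5.

3/5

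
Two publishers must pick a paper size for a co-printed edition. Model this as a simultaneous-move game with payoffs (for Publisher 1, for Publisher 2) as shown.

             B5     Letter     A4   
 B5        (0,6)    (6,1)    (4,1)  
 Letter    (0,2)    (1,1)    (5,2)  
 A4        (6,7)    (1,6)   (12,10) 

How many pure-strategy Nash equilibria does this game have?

1

Both A4: Publisher 1 gets 12 (best alternative 5); Publisher 2 gets 10 (best alternative 7). Neither deviates — NE.
Both B5 is not a NE: Publisher 1 would switch to A4 (6 > 0).
No other cell survives both best-response checks, so there is 1 pure NE.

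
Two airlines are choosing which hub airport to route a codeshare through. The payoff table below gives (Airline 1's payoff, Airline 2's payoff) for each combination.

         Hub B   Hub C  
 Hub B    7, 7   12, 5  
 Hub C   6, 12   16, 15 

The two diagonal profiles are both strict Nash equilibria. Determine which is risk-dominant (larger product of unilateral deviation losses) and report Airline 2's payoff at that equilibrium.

15

At both Hub B: Airline 1 loses 7 − 6 = 1 by deviating; Airline 2 loses 7 − 5 = 2. Product = 1·2 = 2.
At both Hub C: Airline 1 loses 16 − 12 = 4 by deviating; Airline 2 loses 15 − 12 = 3. Product = 4·3 = 12.
12 > 2, so both Hub C is risk-dominant. Airline 2's payoff there is 15.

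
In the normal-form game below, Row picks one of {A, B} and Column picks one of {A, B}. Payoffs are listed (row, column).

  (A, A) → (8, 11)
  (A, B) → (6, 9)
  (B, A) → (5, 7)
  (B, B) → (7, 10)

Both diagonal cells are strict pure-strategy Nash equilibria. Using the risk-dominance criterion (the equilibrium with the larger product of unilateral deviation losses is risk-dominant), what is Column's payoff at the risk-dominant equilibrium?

11

At both A: Row loses 8 − 5 = 3 by deviating; Column loses 11 − 9 = 2. Product = 3·2 = 6.
At both B: Row loses 7 − 6 = 1 by deviating; Column loses 10 − 7 = 3. Product = 1·3 = 3.
6 > 3, so both A is risk-dominant. Column's payoff there is 11.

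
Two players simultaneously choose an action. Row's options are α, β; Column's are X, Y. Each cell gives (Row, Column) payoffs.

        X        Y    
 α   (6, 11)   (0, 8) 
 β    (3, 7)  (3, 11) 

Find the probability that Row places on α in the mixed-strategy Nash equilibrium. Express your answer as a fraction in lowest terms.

4/7

Row's mix p on α must make Column indifferent between X and Y.
Column's payoff from X: 11p + 7(1−p). From Y: 8p + 11(1−p).
Set equal: 3p = 4(1−p) → p = 4/7.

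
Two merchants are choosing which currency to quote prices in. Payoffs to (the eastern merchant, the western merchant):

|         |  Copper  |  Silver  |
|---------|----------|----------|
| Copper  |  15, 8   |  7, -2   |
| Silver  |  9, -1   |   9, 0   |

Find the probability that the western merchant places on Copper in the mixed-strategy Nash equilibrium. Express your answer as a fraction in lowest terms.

The western merchant's mix q on Copper must make the eastern merchant indifferent between Copper and Silver.
The eastern merchant's payoff from Copper: 15q + 7(1−q). From Silver: 9q + 9(1−q).
Set equal: 6q = 2(1−q) → q = 2/8 = 1/4.

1/4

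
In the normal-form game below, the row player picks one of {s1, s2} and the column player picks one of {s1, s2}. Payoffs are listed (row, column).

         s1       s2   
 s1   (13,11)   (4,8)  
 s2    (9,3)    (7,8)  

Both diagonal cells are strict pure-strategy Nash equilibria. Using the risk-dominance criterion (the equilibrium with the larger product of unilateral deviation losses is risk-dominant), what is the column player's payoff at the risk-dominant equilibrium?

8

At both s1: the row player loses 13 − 9 = 4 by deviating; the column player loses 11 − 8 = 3. Product = 4·3 = 12.
At both s2: the row player loses 7 − 4 = 3 by deviating; the column player loses 8 − 3 = 5. Product = 3·5 = 15.
15 > 12, so both s2 is risk-dominant. The column player's payoff there is 8.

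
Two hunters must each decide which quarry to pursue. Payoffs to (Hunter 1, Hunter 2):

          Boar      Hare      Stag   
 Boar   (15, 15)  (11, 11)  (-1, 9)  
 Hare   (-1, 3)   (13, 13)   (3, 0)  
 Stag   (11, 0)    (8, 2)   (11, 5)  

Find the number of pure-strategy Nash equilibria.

3

Both Boar: Hunter 1 gets 15 (best alternative 11); Hunter 2 gets 15 (best alternative 11). Neither deviates — NE.
Both Hare: Hunter 1 gets 13 (best alternative 11); Hunter 2 gets 13 (best alternative 3). Neither deviates — NE.
Both Stag: Hunter 1 gets 11 (best alternative 3); Hunter 2 gets 5 (best alternative 2). Neither deviates — NE.
(Hare, Stag) is not a NE: Hunter 1 would switch to Stag (11 > 3).
No other cell survives both best-response checks, so there are 3 pure NE.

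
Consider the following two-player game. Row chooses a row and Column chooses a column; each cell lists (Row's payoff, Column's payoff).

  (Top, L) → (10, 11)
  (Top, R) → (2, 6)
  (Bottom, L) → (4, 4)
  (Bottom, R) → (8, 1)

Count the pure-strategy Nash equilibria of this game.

(Top, L): Row gets 10 (best alternative 4); Column gets 11 (best alternative 6). Neither deviates — NE.
(Bottom, R) is not a NE: Column would switch to L (4 > 1).
No other cell survives both best-response checks, so there is 1 pure NE.

1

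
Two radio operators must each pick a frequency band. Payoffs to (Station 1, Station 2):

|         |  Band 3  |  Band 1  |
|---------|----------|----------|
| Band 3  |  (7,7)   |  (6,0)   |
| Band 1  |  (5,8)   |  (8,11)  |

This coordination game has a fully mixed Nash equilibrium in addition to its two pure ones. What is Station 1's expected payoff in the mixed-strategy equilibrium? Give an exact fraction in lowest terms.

13/2

Station 2 mixes with probability q on Band 3, chosen so Station 1 is indifferent: 7q + 6(1−q) = 5q + 8(1−q) gives q = 1/2.
Station 1's expected payoff (from either row, since indifferent) is 7·1/2 + 6·1/2 = 13/2.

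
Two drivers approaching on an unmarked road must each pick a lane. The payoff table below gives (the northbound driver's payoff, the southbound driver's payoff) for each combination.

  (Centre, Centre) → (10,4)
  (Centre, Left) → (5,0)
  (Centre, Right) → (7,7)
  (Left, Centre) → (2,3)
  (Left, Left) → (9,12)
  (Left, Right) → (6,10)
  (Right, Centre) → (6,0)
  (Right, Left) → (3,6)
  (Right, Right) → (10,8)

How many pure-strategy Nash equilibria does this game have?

2

Both Left: the northbound driver gets 9 (best alternative 5); the southbound driver gets 12 (best alternative 10). Neither deviates — NE.
Both Right: the northbound driver gets 10 (best alternative 7); the southbound driver gets 8 (best alternative 6). Neither deviates — NE.
Both Centre is not a NE: the southbound driver would switch to Right (7 > 4).
No other cell survives both best-response checks, so there are 2 pure NE.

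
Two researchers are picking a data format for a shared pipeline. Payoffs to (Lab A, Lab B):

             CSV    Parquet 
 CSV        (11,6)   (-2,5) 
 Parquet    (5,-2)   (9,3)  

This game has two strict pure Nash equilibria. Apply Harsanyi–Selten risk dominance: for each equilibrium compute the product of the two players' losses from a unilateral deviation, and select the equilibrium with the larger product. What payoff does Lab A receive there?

At both CSV: Lab A loses 11 − 5 = 6 by deviating; Lab B loses 6 − 5 = 1. Product = 6·1 = 6.
At both Parquet: Lab A loses 9 − (-2) = 11 by deviating; Lab B loses 3 − (-2) = 5. Product = 11·5 = 55.
55 > 6, so both Parquet is risk-dominant. Lab A's payoff there is 9.

9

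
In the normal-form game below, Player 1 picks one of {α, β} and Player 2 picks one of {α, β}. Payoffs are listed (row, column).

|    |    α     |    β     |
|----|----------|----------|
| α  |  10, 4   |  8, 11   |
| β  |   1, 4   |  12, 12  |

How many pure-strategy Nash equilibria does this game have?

Both β: Player 1 gets 12 (best alternative 8); Player 2 gets 12 (best alternative 4). Neither deviates — NE.
Both α is not a NE: Player 2 would switch to β (11 > 4).
No other cell survives both best-response checks, so there is 1 pure NE.

1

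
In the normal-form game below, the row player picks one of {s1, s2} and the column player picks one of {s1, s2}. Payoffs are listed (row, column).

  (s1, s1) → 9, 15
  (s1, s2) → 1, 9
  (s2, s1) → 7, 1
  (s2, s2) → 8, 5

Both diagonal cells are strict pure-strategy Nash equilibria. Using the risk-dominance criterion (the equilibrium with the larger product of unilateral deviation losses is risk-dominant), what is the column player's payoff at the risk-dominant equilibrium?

5

At both s1: the row player loses 9 − 7 = 2 by deviating; the column player loses 15 − 9 = 6. Product = 2·6 = 12.
At both s2: the row player loses 8 − 1 = 7 by deviating; the column player loses 5 − 1 = 4. Product = 7·4 = 28.
28 > 12, so both s2 is risk-dominant. The column player's payoff there is 5.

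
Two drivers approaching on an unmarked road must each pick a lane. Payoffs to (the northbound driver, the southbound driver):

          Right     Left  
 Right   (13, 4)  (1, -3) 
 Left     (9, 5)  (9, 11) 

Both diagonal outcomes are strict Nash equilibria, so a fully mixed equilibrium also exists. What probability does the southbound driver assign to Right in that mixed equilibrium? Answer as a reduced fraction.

The southbound driver's mix q on Right must make the northbound driver indifferent between Right and Left.
The northbound driver's payoff from Right: 13q + 1(1−q). From Left: 9q + 9(1−q).
Set equal: 4q = 8(1−q) → q = 8/12 = 2/3.

2/3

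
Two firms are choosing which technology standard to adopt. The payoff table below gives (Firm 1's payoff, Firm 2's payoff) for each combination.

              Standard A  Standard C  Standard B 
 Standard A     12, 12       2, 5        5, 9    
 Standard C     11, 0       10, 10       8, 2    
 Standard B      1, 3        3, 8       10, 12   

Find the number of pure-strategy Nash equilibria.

3

Both Standard A: Firm 1 gets 12 (best alternative 11); Firm 2 gets 12 (best alternative 9). Neither deviates — NE.
Both Standard C: Firm 1 gets 10 (best alternative 3); Firm 2 gets 10 (best alternative 2). Neither deviates — NE.
Both Standard B: Firm 1 gets 10 (best alternative 8); Firm 2 gets 12 (best alternative 8). Neither deviates — NE.
(Standard B, Standard A) is not a NE: Firm 1 would switch to Standard A (12 > 1).
No other cell survives both best-response checks, so there are 3 pure NE.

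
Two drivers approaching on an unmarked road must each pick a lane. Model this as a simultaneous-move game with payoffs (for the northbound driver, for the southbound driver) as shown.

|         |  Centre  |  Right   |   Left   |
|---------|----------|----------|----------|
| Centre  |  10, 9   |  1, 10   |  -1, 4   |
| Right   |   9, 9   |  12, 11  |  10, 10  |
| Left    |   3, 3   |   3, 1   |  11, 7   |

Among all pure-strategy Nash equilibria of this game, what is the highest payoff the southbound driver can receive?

Both Right is a pure NE (the northbound driver: 12 ≥ 3; the southbound driver: 11 ≥ 10). The southbound driver gets 11.
Both Left is a pure NE (the northbound driver: 11 ≥ 10; the southbound driver: 7 ≥ 3). The southbound driver gets 7.
Every other cell has a profitable deviation for at least one player. Highest of {11, 7} is 11.

11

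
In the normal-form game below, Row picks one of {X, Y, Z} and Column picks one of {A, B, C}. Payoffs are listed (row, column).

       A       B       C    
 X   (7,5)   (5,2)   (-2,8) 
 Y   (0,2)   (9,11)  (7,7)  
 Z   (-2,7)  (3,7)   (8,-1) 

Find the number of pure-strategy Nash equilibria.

(Y, B): Row gets 9 (best alternative 5); Column gets 11 (best alternative 7). Neither deviates — NE.
(X, A) is not a NE: Column would switch to C (8 > 5).
No other cell survives both best-response checks, so there is 1 pure NE.

1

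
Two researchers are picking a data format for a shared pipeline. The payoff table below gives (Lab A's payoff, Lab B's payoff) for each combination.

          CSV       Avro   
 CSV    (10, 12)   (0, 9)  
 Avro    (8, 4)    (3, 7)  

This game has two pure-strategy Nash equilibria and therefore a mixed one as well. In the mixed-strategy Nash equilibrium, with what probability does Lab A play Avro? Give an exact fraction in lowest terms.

Lab A's mix p on CSV must make Lab B indifferent between CSV and Avro.
Lab B's payoff from CSV: 12p + 4(1−p). From Avro: 9p + 7(1−p).
Set equal: 3p = 3(1−p) → p = 3/6 = 1/2.
Probability on Avro is 1 − 1/2 = 1/2.

1/2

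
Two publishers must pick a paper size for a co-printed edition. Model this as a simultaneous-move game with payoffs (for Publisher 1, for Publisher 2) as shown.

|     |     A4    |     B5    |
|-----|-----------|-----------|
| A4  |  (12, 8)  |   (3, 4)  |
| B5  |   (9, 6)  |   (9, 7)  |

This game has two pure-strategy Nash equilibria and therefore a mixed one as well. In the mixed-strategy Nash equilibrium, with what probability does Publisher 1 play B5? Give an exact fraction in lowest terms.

Publisher 1's mix p on A4 must make Publisher 2 indifferent between A4 and B5.
Publisher 2's payoff from A4: 8p + 6(1−p). From B5: 4p + 7(1−p).
Set equal: 4p = 1(1−p) → p = 1/5.
Probability on B5 is 1 − 1/5 = 4/5.

4/5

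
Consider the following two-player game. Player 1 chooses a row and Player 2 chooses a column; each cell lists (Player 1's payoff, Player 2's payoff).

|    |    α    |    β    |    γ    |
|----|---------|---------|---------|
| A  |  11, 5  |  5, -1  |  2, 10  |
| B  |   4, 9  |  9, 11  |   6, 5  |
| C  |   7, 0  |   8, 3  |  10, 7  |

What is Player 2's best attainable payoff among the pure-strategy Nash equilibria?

(B, β) is a pure NE (Player 1: 9 ≥ 8; Player 2: 11 ≥ 9). Player 2 gets 11.
(C, γ) is a pure NE (Player 1: 10 ≥ 6; Player 2: 7 ≥ 3). Player 2 gets 7.
Every other cell has a profitable deviation for at least one player. Highest of {11, 7} is 11.

11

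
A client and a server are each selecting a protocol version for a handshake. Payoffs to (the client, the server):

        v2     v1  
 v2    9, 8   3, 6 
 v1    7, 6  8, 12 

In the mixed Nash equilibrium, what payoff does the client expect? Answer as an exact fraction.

The server mixes with probability q on v2, chosen so the client is indifferent: 9q + 3(1−q) = 7q + 8(1−q) gives q = 5/7.
The client's expected payoff (from either row, since indifferent) is 9·5/7 + 3·2/7 = 51/7.

51/7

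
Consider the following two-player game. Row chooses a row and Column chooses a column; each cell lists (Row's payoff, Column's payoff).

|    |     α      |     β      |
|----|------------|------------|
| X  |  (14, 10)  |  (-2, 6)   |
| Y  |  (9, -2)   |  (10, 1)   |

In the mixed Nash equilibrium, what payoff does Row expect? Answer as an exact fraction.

Column mixes with probability q on α, chosen so Row is indifferent: 14q + (-2)(1−q) = 9q + 10(1−q) gives q = 12/17.
Row's expected payoff (from either row, since indifferent) is 14·12/17 + (-2)·5/17 = 158/17.

158/17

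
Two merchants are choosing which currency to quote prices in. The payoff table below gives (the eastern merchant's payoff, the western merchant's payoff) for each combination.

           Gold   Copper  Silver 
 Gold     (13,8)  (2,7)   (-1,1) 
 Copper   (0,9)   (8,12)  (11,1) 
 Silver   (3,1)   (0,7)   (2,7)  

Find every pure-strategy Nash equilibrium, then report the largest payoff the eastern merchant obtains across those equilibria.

Both Gold is a pure NE (the eastern merchant: 13 ≥ 3; the western merchant: 8 ≥ 7). The eastern merchant gets 13.
Both Copper is a pure NE (the eastern merchant: 8 ≥ 2; the western merchant: 12 ≥ 9). The eastern merchant gets 8.
Every other cell has a profitable deviation for at least one player. Highest of {13, 8} is 13.

13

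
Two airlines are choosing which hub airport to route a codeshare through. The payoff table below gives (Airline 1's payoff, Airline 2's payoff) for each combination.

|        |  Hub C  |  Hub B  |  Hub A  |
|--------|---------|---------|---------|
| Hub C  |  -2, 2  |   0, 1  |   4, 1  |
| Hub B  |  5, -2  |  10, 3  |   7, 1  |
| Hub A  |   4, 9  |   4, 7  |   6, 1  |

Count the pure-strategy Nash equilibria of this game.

1

Both Hub B: Airline 1 gets 10 (best alternative 4); Airline 2 gets 3 (best alternative 1). Neither deviates — NE.
Both Hub C is not a NE: Airline 1 would switch to Hub B (5 > -2).
No other cell survives both best-response checks, so there is 1 pure NE.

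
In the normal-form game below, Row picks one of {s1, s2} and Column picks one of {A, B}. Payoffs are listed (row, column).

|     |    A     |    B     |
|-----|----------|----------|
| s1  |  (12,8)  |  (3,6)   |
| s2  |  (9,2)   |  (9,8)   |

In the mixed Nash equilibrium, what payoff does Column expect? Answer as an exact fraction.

Row mixes with probability p on s1, chosen so Column is indifferent: 8p + 2(1−p) = 6p + 8(1−p) gives p = 3/4.
Column's expected payoff is 8·3/4 + 2·1/4 = 13/2.

13/2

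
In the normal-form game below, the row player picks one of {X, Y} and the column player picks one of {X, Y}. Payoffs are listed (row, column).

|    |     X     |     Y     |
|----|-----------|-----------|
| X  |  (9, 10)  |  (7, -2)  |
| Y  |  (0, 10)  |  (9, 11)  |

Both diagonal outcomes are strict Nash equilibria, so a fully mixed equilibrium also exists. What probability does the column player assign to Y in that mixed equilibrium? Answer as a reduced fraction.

9/11

The column player's mix q on X must make the row player indifferent between X and Y.
The row player's payoff from X: 9q + 7(1−q). From Y: 0q + 9(1−q).
Set equal: 9q = 2(1−q) → q = 2/11.
Probability on Y is 1 − 2/11 = 9/11.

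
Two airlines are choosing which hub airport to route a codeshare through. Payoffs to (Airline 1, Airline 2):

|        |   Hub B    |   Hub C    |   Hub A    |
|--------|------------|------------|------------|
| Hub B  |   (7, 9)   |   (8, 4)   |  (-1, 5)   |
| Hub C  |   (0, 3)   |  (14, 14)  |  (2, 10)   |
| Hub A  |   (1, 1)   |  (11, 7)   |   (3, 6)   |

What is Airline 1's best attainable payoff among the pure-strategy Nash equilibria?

14

Both Hub B is a pure NE (Airline 1: 7 ≥ 1; Airline 2: 9 ≥ 5). Airline 1 gets 7.
Both Hub C is a pure NE (Airline 1: 14 ≥ 11; Airline 2: 14 ≥ 10). Airline 1 gets 14.
Every other cell has a profitable deviation for at least one player. Highest of {7, 14} is 14.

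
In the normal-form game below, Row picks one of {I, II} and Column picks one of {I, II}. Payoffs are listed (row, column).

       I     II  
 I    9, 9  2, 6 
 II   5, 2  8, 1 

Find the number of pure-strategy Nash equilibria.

1

Both I: Row gets 9 (best alternative 5); Column gets 9 (best alternative 6). Neither deviates — NE.
Both II is not a NE: Column would switch to I (2 > 1).
No other cell survives both best-response checks, so there is 1 pure NE.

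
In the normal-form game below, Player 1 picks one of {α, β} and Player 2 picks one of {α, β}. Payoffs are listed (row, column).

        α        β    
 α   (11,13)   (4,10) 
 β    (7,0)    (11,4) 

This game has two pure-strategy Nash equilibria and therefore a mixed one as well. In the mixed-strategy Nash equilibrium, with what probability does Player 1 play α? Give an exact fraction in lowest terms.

4/7

Player 1's mix p on α must make Player 2 indifferent between α and β.
Player 2's payoff from α: 13p + 0(1−p). From β: 10p + 4(1−p).
Set equal: 3p = 4(1−p) → p = 4/7.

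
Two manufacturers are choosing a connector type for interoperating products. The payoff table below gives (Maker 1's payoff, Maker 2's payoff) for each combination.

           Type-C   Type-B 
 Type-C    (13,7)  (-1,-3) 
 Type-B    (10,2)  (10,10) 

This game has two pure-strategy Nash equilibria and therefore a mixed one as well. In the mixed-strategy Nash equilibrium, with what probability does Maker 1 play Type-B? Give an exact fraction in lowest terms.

5/9

Maker 1's mix p on Type-C must make Maker 2 indifferent between Type-C and Type-B.
Maker 2's payoff from Type-C: 7p + 2(1−p). From Type-B: (-3)p + 10(1−p).
Set equal: 10p = 8(1−p) → p = 8/18 = 4/9.
Probability on Type-B is 1 − 4/9 = 5/9.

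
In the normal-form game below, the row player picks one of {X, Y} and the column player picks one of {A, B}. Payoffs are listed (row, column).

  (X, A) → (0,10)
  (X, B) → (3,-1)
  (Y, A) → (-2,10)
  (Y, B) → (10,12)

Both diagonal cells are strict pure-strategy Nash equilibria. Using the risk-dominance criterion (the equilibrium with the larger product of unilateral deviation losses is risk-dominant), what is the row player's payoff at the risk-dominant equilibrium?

0

At (X, A): the row player loses 0 − (-2) = 2 by deviating; the column player loses 10 − (-1) = 11. Product = 2·11 = 22.
At (Y, B): the row player loses 10 − 3 = 7 by deviating; the column player loses 12 − 10 = 2. Product = 7·2 = 14.
22 > 14, so (X, A) is risk-dominant. The row player's payoff there is 0.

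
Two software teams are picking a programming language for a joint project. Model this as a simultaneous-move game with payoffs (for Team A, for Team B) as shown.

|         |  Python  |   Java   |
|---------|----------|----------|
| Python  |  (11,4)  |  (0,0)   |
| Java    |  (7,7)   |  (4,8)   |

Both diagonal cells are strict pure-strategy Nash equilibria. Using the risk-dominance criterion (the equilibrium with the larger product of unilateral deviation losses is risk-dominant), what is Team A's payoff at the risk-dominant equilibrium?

11

At both Python: Team A loses 11 − 7 = 4 by deviating; Team B loses 4 − 0 = 4. Product = 4·4 = 16.
At both Java: Team A loses 4 − 0 = 4 by deviating; Team B loses 8 − 7 = 1. Product = 4·1 = 4.
16 > 4, so both Python is risk-dominant. Team A's payoff there is 11.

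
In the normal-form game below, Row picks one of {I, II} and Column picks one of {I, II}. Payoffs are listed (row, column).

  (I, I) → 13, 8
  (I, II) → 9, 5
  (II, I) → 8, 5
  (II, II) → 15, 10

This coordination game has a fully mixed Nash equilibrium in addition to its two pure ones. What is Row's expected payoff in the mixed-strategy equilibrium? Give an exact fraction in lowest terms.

123/11

Column mixes with probability q on I, chosen so Row is indifferent: 13q + 9(1−q) = 8q + 15(1−q) gives q = 6/11.
Row's expected payoff (from either row, since indifferent) is 13·6/11 + 9·5/11 = 123/11.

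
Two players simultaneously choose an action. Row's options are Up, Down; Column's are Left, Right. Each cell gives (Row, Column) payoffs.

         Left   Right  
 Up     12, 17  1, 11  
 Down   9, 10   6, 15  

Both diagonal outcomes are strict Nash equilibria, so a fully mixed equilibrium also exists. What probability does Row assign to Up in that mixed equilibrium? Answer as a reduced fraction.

Row's mix p on Up must make Column indifferent between Left and Right.
Column's payoff from Left: 17p + 10(1−p). From Right: 11p + 15(1−p).
Set equal: 6p = 5(1−p) → p = 5/11.

5/11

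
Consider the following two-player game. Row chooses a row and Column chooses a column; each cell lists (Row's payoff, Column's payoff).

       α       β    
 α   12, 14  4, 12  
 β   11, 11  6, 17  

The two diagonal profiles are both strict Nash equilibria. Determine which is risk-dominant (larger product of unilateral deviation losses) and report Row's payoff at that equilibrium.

6

At both α: Row loses 12 − 11 = 1 by deviating; Column loses 14 − 12 = 2. Product = 1·2 = 2.
At both β: Row loses 6 − 4 = 2 by deviating; Column loses 17 − 11 = 6. Product = 2·6 = 12.
12 > 2, so both β is risk-dominant. Row's payoff there is 6.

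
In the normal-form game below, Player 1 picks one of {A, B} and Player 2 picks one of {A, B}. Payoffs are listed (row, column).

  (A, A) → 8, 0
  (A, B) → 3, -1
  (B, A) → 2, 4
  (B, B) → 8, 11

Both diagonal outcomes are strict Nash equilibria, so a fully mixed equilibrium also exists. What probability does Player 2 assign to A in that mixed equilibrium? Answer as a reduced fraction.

Player 2's mix q on A must make Player 1 indifferent between A and B.
Player 1's payoff from A: 8q + 3(1−q). From B: 2q + 8(1−q).
Set equal: 6q = 5(1−q) → q = 5/11.

5/11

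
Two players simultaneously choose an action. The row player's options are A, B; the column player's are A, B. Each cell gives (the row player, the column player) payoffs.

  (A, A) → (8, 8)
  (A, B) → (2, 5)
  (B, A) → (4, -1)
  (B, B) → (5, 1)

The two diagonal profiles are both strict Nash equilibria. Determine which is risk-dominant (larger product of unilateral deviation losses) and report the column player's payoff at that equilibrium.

At both A: the row player loses 8 − 4 = 4 by deviating; the column player loses 8 − 5 = 3. Product = 4·3 = 12.
At both B: the row player loses 5 − 2 = 3 by deviating; the column player loses 1 − (-1) = 2. Product = 3·2 = 6.
12 > 6, so both A is risk-dominant. The column player's payoff there is 8.

8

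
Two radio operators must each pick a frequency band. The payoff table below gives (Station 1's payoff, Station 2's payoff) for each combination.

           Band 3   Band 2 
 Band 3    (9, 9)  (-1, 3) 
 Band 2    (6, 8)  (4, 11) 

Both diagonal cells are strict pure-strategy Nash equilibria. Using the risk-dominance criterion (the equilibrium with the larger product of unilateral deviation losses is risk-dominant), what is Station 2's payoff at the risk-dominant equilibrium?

At both Band 3: Station 1 loses 9 − 6 = 3 by deviating; Station 2 loses 9 − 3 = 6. Product = 3·6 = 18.
At both Band 2: Station 1 loses 4 − (-1) = 5 by deviating; Station 2 loses 11 − 8 = 3. Product = 5·3 = 15.
18 > 15, so both Band 3 is risk-dominant. Station 2's payoff there is 9.

9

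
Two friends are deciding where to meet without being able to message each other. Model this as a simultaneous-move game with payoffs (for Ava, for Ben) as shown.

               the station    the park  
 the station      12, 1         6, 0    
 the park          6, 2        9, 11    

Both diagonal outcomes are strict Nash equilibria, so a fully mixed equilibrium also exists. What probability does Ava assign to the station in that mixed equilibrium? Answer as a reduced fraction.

9/10

Ava's mix p on the station must make Ben indifferent between the station and the park.
Ben's payoff from the station: 1p + 2(1−p). From the park: 0p + 11(1−p).
Set equal: 1p = 9(1−p) → p = 9/10.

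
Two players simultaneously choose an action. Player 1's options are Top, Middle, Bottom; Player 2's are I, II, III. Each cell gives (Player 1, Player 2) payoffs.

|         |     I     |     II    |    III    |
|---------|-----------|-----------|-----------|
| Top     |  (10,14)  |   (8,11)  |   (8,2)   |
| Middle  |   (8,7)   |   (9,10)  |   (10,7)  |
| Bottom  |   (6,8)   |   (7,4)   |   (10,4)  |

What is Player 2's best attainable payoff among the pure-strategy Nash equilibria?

(Top, I) is a pure NE (Player 1: 10 ≥ 8; Player 2: 14 ≥ 11). Player 2 gets 14.
(Middle, II) is a pure NE (Player 1: 9 ≥ 8; Player 2: 10 ≥ 7). Player 2 gets 10.
Every other cell has a profitable deviation for at least one player. Highest of {14, 10} is 14.

14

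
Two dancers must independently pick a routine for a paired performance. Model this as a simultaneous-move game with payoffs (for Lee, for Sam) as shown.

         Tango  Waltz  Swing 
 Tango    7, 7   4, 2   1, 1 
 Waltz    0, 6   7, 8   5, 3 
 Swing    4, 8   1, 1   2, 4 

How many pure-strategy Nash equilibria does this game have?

2

Both Tango: Lee gets 7 (best alternative 4); Sam gets 7 (best alternative 2). Neither deviates — NE.
Both Waltz: Lee gets 7 (best alternative 4); Sam gets 8 (best alternative 6). Neither deviates — NE.
Both Swing is not a NE: Lee would switch to Waltz (5 > 2).
No other cell survives both best-response checks, so there are 2 pure NE.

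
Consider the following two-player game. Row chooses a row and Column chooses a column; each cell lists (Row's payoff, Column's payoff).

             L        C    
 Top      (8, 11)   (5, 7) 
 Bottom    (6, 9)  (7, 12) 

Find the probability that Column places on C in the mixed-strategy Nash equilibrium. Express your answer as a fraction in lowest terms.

1/2

Column's mix q on L must make Row indifferent between Top and Bottom.
Row's payoff from Top: 8q + 5(1−q). From Bottom: 6q + 7(1−q).
Set equal: 2q = 2(1−q) → q = 2/4 = 1/2.
Probability on C is 1 − 1/2 = 1/2.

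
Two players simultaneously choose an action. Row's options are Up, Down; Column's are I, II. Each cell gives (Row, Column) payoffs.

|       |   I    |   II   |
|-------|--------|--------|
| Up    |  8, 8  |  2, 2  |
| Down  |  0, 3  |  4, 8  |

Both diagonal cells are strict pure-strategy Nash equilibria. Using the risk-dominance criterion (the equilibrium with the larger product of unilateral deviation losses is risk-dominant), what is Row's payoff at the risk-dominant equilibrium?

8

At (Up, I): Row loses 8 − 0 = 8 by deviating; Column loses 8 − 2 = 6. Product = 8·6 = 48.
At (Down, II): Row loses 4 − 2 = 2 by deviating; Column loses 8 − 3 = 5. Product = 2·5 = 10.
48 > 10, so (Up, I) is risk-dominant. Row's payoff there is 8.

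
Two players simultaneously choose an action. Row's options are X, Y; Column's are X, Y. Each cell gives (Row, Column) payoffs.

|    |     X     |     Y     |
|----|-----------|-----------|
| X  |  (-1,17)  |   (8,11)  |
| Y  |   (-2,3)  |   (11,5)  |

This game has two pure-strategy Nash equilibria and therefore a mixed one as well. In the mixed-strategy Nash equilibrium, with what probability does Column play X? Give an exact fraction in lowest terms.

3/4

Column's mix q on X must make Row indifferent between X and Y.
Row's payoff from X: (-1)q + 8(1−q). From Y: (-2)q + 11(1−q).
Set equal: 1q = 3(1−q) → q = 3/4.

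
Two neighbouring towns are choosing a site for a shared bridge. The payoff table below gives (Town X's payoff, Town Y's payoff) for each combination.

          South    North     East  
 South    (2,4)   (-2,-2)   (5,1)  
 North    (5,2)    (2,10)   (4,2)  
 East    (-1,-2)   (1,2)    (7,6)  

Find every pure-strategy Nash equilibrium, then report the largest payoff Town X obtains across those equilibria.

Both North is a pure NE (Town X: 2 ≥ 1; Town Y: 10 ≥ 2). Town X gets 2.
Both East is a pure NE (Town X: 7 ≥ 5; Town Y: 6 ≥ 2). Town X gets 7.
Every other cell has a profitable deviation for at least one player. Highest of {2, 7} is 7.

7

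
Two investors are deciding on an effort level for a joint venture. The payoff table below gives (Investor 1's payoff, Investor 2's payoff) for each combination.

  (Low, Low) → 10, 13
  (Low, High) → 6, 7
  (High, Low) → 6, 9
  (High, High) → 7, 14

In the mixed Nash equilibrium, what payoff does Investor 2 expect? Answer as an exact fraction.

Investor 1 mixes with probability p on Low, chosen so Investor 2 is indifferent: 13p + 9(1−p) = 7p + 14(1−p) gives p = 5/11.
Investor 2's expected payoff is 13·5/11 + 9·6/11 = 119/11.

119/11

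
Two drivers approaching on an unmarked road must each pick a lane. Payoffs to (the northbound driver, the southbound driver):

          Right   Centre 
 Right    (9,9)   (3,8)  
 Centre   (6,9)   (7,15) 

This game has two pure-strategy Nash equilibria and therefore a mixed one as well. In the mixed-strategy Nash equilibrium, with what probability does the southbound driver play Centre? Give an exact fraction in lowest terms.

The southbound driver's mix q on Right must make the northbound driver indifferent between Right and Centre.
The northbound driver's payoff from Right: 9q + 3(1−q). From Centre: 6q + 7(1−q).
Set equal: 3q = 4(1−q) → q = 4/7.
Probability on Centre is 1 − 4/7 = 3/7.

3/7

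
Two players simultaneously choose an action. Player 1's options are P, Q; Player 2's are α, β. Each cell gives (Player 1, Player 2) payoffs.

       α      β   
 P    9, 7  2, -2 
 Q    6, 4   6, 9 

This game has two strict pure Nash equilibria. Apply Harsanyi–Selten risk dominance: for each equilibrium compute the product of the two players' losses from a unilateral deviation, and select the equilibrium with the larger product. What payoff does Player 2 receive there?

At (P, α): Player 1 loses 9 − 6 = 3 by deviating; Player 2 loses 7 − (-2) = 9. Product = 3·9 = 27.
At (Q, β): Player 1 loses 6 − 2 = 4 by deviating; Player 2 loses 9 − 4 = 5. Product = 4·5 = 20.
27 > 20, so (P, α) is risk-dominant. Player 2's payoff there is 7.

7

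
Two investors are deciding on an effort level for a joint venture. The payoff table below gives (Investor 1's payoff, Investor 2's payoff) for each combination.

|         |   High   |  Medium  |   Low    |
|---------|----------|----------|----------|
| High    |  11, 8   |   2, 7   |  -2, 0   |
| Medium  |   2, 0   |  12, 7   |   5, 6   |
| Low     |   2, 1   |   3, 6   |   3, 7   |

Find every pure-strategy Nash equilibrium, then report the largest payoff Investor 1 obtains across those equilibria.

Both High is a pure NE (Investor 1: 11 ≥ 2; Investor 2: 8 ≥ 7). Investor 1 gets 11.
Both Medium is a pure NE (Investor 1: 12 ≥ 3; Investor 2: 7 ≥ 6). Investor 1 gets 12.
Every other cell has a profitable deviation for at least one player. Highest of {11, 12} is 12.

12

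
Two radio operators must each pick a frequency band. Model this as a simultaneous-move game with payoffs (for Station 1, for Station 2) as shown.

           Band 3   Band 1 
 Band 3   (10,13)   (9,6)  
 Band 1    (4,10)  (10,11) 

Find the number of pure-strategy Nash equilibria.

2

Both Band 3: Station 1 gets 10 (best alternative 4); Station 2 gets 13 (best alternative 6). Neither deviates — NE.
Both Band 1: Station 1 gets 10 (best alternative 9); Station 2 gets 11 (best alternative 10). Neither deviates — NE.
(Band 3, Band 1) is not a NE: Station 1 would switch to Band 1 (10 > 9).
No other cell survives both best-response checks, so there are 2 pure NE.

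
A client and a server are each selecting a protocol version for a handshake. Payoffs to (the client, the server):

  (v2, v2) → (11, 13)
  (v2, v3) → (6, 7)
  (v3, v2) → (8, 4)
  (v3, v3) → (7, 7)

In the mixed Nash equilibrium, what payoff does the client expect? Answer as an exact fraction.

29/4

The server mixes with probability q on v2, chosen so the client is indifferent: 11q + 6(1−q) = 8q + 7(1−q) gives q = 1/4.
The client's expected payoff (from either row, since indifferent) is 11·1/4 + 6·3/4 = 29/4.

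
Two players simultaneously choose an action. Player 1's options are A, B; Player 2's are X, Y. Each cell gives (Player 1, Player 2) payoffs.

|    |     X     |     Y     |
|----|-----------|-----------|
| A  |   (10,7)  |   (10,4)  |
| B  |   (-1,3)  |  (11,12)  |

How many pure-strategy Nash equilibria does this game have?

2

(A, X): Player 1 gets 10 (best alternative -1); Player 2 gets 7 (best alternative 4). Neither deviates — NE.
(B, Y): Player 1 gets 11 (best alternative 10); Player 2 gets 12 (best alternative 3). Neither deviates — NE.
(A, Y) is not a NE: Player 1 would switch to B (11 > 10).
No other cell survives both best-response checks, so there are 2 pure NE.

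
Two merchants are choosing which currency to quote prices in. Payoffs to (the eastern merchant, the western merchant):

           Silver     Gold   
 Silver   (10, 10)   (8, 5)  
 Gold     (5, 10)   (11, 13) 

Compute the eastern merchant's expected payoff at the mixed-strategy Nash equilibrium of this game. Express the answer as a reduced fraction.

35/4

The western merchant mixes with probability q on Silver, chosen so the eastern merchant is indifferent: 10q + 8(1−q) = 5q + 11(1−q) gives q = 3/8.
The eastern merchant's expected payoff (from either row, since indifferent) is 10·3/8 + 8·5/8 = 35/4.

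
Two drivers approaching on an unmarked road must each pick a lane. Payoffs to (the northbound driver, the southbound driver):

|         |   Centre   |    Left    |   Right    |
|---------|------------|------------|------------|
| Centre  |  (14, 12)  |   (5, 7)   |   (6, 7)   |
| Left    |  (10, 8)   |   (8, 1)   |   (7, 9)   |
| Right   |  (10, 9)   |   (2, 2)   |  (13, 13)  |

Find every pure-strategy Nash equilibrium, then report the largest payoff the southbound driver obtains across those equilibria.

13

Both Centre is a pure NE (the northbound driver: 14 ≥ 10; the southbound driver: 12 ≥ 7). The southbound driver gets 12.
Both Right is a pure NE (the northbound driver: 13 ≥ 7; the southbound driver: 13 ≥ 9). The southbound driver gets 13.
Every other cell has a profitable deviation for at least one player. Highest of {12, 13} is 13.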